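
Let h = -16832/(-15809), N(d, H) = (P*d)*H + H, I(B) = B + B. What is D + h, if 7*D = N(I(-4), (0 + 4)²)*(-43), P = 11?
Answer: 946381328/110663 ≈ 8551.9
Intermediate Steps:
I(B) = 2*B
N(d, H) = H + 11*H*d (N(d, H) = (11*d)*H + H = 11*H*d + H = H + 11*H*d)
D = 59856/7 (D = (((0 + 4)²*(1 + 11*(2*(-4))))*(-43))/7 = ((4²*(1 + 11*(-8)))*(-43))/7 = ((16*(1 - 88))*(-43))/7 = ((16*(-87))*(-43))/7 = (-1392*(-43))/7 = (⅐)*59856 = 59856/7 ≈ 8550.9)
h = 16832/15809 (h = -16832*(-1/15809) = 16832/15809 ≈ 1.0647)
D + h = 59856/7 + 16832/15809 = 946381328/110663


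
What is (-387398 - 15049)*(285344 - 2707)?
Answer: -113746412739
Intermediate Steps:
(-387398 - 15049)*(285344 - 2707) = -402447*282637 = -113746412739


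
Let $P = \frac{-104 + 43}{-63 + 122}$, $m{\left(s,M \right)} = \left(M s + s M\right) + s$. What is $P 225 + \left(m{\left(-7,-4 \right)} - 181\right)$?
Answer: $- \frac{21513}{59} \approx -364.63$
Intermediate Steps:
$m{\left(s,M \right)} = s + 2 M s$ ($m{\left(s,M \right)} = \left(M s + M s\right) + s = 2 M s + s = s + 2 M s$)
$P = - \frac{61}{59} \approx -1.0339$
$P 225 + \left(m{\left(-7,-4 \right)} - 181\right) = \left(- \frac{61}{59}\right) 225 - \left(181 + 7 \left(1 + 2 \left(-4\right)\right)\right) = - \frac{13725}{59} - \left(181 + 7 \left(1 - 8\right)\right) = - \frac{13725}{59} - 132 = - \frac{21513}{59}$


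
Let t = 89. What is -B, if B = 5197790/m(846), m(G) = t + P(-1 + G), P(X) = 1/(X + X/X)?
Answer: -879466068/15059 ≈ -58401.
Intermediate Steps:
P(X) = 1/(1 + X) (P(X) = 1/(X + 1) = 1/(1 + X))
m(G) = 89 + 1/G (m(G) = 89 + 1/(1 + (-1 + G)) = 89 + 1/G)
B = 879466068/15059 (B = 5197790/(89 + 1/846) = 5197790/(75295/846) = 5197790*(846/75295) = 879466068/15059 ≈ 58401.)
-B = -1*879466068/15059 = -879466068/15059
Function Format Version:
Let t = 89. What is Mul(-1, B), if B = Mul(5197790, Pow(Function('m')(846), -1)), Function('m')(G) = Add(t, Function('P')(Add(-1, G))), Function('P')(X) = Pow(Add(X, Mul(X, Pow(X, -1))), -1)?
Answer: Rational(-879466068, 15059) ≈ -58401.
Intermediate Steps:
Function('P')(X) = Pow(Add(1, X), -1) (Function('P')(X) = Pow(Add(X, 1), -1) = Pow(Add(1, X), -1))
Function('m')(G) = Add(89, Pow(G, -1)) (Function('m')(G) = Add(89, Pow(Add(1, Add(-1, G)), -1)) = Add(89, Pow(G, -1)))
B = Rational(879466068, 15059) (B = Mul(5197790, Pow(Add(89, Pow(846, -1)), -1)) = Mul(5197790, Pow(Add(89, Rational(1, 846)), -1)) = Mul(5197790, Pow(Rational(75295, 846), -1)) = Mul(5197790, Rational(846, 75295)) = Rational(879466068, 15059) ≈ 58401.)
Mul(-1, B) = Mul(-1, Rational(879466068, 15059)) = Rational(-879466068, 15059)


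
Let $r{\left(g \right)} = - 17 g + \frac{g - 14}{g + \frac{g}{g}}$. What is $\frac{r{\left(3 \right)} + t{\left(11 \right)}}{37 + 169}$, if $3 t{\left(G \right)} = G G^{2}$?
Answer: $\frac{4679}{2472} \approx 1.8928$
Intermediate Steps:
$r{\left(g \right)} = - 17 g + \frac{-14 + g}{1 + g}$ ($r{\left(g \right)} = - 17 g + \frac{-14 + g}{g + 1} = - 17 g + \frac{-14 + g}{1 + g}$)
$t{\left(G \right)} = \frac{G^{3}}{3}$ ($t{\left(G \right)} = \frac{G G^{2}}{3} = \frac{G^{3}}{3}$)
$\frac{r{\left(3 \right)} + t{\left(11 \right)}}{37 + 169} = \frac{\frac{-14 - 17 \cdot 3^{2} - 48}{1 + 3} + \frac{11^{3}}{3}}{37 + 169} = \frac{\frac{-14 - 153 - 48}{4} + \frac{1}{3} \cdot 1331}{206} = \left(\frac{-14 - 153 - 48}{4} + \frac{1331}{3}\right) \frac{1}{206} = \left(\frac{1}{4} \left(-215\right) + \frac{1331}{3}\right) \frac{1}{206} = \left(- \frac{215}{4} + \frac{1331}{3}\right) \frac{1}{206} = \frac{4679}{12} \cdot \frac{1}{206} = \frac{4679}{2472}$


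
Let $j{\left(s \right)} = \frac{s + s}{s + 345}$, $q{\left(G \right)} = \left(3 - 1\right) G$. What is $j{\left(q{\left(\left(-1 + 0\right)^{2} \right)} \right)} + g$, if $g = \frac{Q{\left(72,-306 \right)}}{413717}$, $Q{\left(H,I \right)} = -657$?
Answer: $\frac{1426889}{143559799} \approx 0.0099393$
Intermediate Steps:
$q{\left(G \right)} = 2 G$
$j{\left(s \right)} = \frac{2 s}{345 + s}$
$g = - \frac{657}{413717} \approx -0.001588$
$j{\left(q{\left(\left(-1 + 0\right)^{2} \right)} \right)} + g = \frac{2 \cdot 2 \left(-1 + 0\right)^{2}}{345 + 2 \left(-1 + 0\right)^{2}} - \frac{657}{413717} = \frac{2 \cdot 2 \left(-1\right)^{2}}{345 + 2 \left(-1\right)^{2}} - \frac{657}{413717} = \frac{2 \cdot 2 \cdot 1}{345 + 2 \cdot 1} - \frac{657}{413717} = 2 \cdot 2 \frac{1}{345 + 2} - \frac{657}{413717} = 2 \cdot 2 \cdot \frac{1}{347} - \frac{657}{413717} = \frac{4}{347} - \frac{657}{413717} = \frac{1426889}{143559799}$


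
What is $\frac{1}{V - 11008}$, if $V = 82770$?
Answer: $\frac{1}{71762} \approx 1.3935 \cdot 10^{-5}$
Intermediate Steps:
$\frac{1}{V - 11008} = \frac{1}{82770 - 11008} = \frac{1}{71762}$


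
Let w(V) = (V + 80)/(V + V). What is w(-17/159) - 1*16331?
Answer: -567957/34 ≈ -16705.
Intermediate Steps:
w(V) = (80 + V)/(2*V) (w(V) = (80 + V)/((2*V)) = (80 + V)*(1/(2*V)) = (80 + V)/(2*V))
w(-17/159) - 1*16331 = (80 - 17/159)/(2*((-17/159))) - 1*16331 = (80 - 17*1/159)/(2*((-17*1/159))) - 16331 = (80 - 17/159)/(2*(-17/159)) - 16331 = (1/2)*(-159/17)*(12703/159) - 16331 = -12703/34 - 16331 = -567957/34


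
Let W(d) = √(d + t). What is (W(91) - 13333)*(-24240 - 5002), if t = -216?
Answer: 389883586 - 146210*I*√5 ≈ 3.8988e+8 - 3.2694e+5*I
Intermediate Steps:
W(d) = √(-216 + d) (W(d) = √(d - 216) = √(-216 + d))
(W(91) - 13333)*(-24240 - 5002) = (√(-216 + 91) - 13333)*(-24240 - 5002) = (√(-125) - 13333)*(-29242) = (5*I*√5 - 13333)*(-29242) = (-13333 + 5*I*√5)*(-29242) = 389883586 - 146210*I*√5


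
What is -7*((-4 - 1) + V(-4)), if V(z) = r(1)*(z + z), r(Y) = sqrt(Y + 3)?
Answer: 147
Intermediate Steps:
r(Y) = sqrt(3 + Y)
V(z) = 4*z (V(z) = sqrt(3 + 1)*(z + z) = sqrt(4)*(2*z) = 2*(2*z) = 4*z)
-7*((-4 - 1) + V(-4)) = -7*((-4 - 1) + 4*(-4)) = -7*(-5 - 16) = -7*(-21) = 147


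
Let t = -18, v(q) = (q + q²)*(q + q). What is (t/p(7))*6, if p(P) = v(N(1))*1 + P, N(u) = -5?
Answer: 108/193 ≈ 0.55959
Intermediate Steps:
v(q) = 2*q*(q + q²) (v(q) = (q + q²)*(2*q) = 2*q*(q + q²))
p(P) = -200 + P (p(P) = (2*(-5)²*(1 - 5))*1 + P = (2*25*(-4))*1 + P = -200*1 + P = -200 + P)
(t/p(7))*6 = (-18/(-200 + 7))*6 = (-18/(-193))*6 = -1/193*(-18)*6 = (18/193)*6 = 108/193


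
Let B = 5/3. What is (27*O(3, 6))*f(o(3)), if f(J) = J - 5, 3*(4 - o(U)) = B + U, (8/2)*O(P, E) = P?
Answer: -207/4 ≈ -51.750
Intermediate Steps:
B = 5/3 (B = 5*(⅓) = 5/3 ≈ 1.6667)
O(P, E) = P/4
o(U) = 31/9 - U/3 (o(U) = 4 - (5/3 + U)/3 = 4 + (-5/9 - U/3) = 31/9 - U/3)
f(J) = -5 + J
(27*O(3, 6))*f(o(3)) = (27*((¼)*3))*(-5 + (31/9 - ⅓*3)) = (27*(¾))*(-5 + (31/9 - 1)) = 81*(-5 + 22/9)/4 = (81/4)*(-23/9) = -207/4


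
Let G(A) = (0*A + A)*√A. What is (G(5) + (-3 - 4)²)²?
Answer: 2526 + 490*√5 ≈ 3621.7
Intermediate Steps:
G(A) = A^(3/2) (G(A) = (0 + A)*√A = A*√A = A^(3/2))
(G(5) + (-3 - 4)²)² = (5^(3/2) + (-3 - 4)²)² = (5*√5 + (-7)²)² = (5*√5 + 49)² = (49 + 5*√5)²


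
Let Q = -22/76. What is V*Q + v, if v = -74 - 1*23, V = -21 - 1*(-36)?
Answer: -3851/38 ≈ -101.34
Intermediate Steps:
V = 15 (V = -21 + 36 = 15)
Q = -11/38 (Q = -22*1/76 = -11/38 ≈ -0.28947)
v = -97 (v = -74 - 23 = -97)
V*Q + v = 15*(-11/38) - 97 = -165/38 - 97 = -3851/38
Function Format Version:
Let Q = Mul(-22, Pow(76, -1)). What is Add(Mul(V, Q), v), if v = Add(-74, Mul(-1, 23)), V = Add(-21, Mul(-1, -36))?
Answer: Rational(-3851, 38) ≈ -101.34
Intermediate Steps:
V = 15 (V = Add(-21, 36) = 15)
Q = Rational(-11, 38) (Q = Mul(-22, Rational(1, 76)) = Rational(-11, 38) ≈ -0.28947)
v = -97 (v = Add(-74, -23) = -97)
Add(Mul(V, Q), v) = Add(Mul(15, Rational(-11, 38)), -97) = Add(Rational(-165, 38), -97) = Rational(-3851, 38)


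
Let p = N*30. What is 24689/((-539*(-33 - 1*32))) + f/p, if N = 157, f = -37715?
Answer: -34430281/4714710 ≈ -7.3027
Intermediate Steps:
p = 4710 (p = 157*30 = 4710)
24689/((-539*(-33 - 1*32))) + f/p = 24689/((-539*(-33 - 1*32))) - 37715/4710 = 24689/((-539*(-33 - 32))) - 37715*1/4710 = 24689/((-539*(-65))) - 7543/942 = 24689/35035 - 7543/942 = 24689*(1/35035) - 7543/942 = 3527/5005 - 7543/942 = -34430281/4714710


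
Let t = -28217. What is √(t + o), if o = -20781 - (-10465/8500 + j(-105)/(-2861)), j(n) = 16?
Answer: I*√11590467391713299/486370 ≈ 221.35*I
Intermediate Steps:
o = -101066534427/4863700 (o = -20781 - (-10465/8500 + 16/(-2861)) = -20781 - (-10465*1/8500 + 16*(-1/2861)) = -20781 - (-2093/1700 - 16/2861) = -20781 - 1*(-6015273/4863700) = -20781 + 6015273/4863700 = -101066534427/4863700 ≈ -20780.)
√(t + o) = √(-28217 - 101066534427/4863700) = √(-238305557327/4863700) = I*√11590467391713299/486370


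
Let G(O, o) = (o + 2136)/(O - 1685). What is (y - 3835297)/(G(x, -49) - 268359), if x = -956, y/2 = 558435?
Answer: 7179365707/708738206 ≈ 10.130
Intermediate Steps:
y = 1116870 (y = 2*558435 = 1116870)
G(O, o) = (2136 + o)/(-1685 + O)
(y - 3835297)/(G(x, -49) - 268359) = (1116870 - 3835297)/((2136 - 49)/(-1685 - 956) - 268359) = -2718427/(2087/(-2641) - 268359) = -2718427/(-1/2641*2087 - 268359) = -2718427/(-2087/2641 - 268359) = -2718427/(-708738206/2641) = -2718427*(-2641/708738206) = 7179365707/708738206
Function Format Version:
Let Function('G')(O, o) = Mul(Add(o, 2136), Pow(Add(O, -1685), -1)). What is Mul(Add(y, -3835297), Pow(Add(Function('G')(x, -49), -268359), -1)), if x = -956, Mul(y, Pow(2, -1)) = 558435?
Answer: Rational(7179365707, 708738206) ≈ 10.130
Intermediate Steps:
y = 1116870 (y = Mul(2, 558435) = 1116870)
Function('G')(O, o) = Mul(Pow(Add(-1685, O), -1), Add(2136, o)) (Function('G')(O, o) = Mul(Add(2136, o), Pow(Add(-1685, O), -1)) = Mul(Pow(Add(-1685, O), -1), Add(2136, o)))
Mul(Add(y, -3835297), Pow(Add(Function('G')(x, -49), -268359), -1)) = Mul(Add(1116870, -3835297), Pow(Add(Mul(Pow(Add(-1685, -956), -1), Add(2136, -49)), -268359), -1)) = Mul(-2718427, Pow(Add(Mul(Pow(-2641, -1), 2087), -268359), -1)) = Mul(-2718427, Pow(Add(Mul(Rational(-1, 2641), 2087), -268359), -1)) = Mul(-2718427, Pow(Add(Rational(-2087, 2641), -268359), -1)) = Mul(-2718427, Pow(Rational(-708738206, 2641), -1)) = Mul(-2718427, Rational(-2641, 708738206)) = Rational(7179365707, 708738206)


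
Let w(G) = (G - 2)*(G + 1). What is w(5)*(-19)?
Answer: -342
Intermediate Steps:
w(G) = (1 + G)*(-2 + G) (w(G) = (-2 + G)*(1 + G) = (1 + G)*(-2 + G))
w(5)*(-19) = (-2 + 5**2 - 1*5)*(-19) = (-2 + 25 - 5)*(-19) = 18*(-19) = -342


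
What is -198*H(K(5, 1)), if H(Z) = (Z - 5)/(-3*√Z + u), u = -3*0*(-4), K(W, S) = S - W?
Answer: 297*I ≈ 297.0*I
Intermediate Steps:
u = 0 (u = 0*(-4) = 0)
H(Z) = -(-5 + Z)/(3*√Z) (H(Z) = (Z - 5)/(-3*√Z + 0) = (-5 + Z)/((-3*√Z)) = (-5 + Z)*(-1/(3*√Z)) = -(-5 + Z)/(3*√Z))
-198*H(K(5, 1)) = -66*(5 - (1 - 1*5))/√(1 - 1*5) = -66*(5 - (1 - 5))/√(1 - 5) = -66*(5 - 1*(-4))/√(-4) = -66*(-I/2)*(5 + 4) = -66*(-I/2)*9 = -(-297)*I = 297*I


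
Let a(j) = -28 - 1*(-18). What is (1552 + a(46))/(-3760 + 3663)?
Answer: -1542/97 ≈ -15.897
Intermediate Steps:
a(j) = -10 (a(j) = -28 + 18 = -10)
(1552 + a(46))/(-3760 + 3663) = (1552 - 10)/(-3760 + 3663) = 1542/(-97) = 1542*(-1/97) = -1542/97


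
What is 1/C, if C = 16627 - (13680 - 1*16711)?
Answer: 1/19658 ≈ 5.0870e-5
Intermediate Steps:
C = 19658 (C = 16627 - (13680 - 16711) = 16627 - 1*(-3031) = 16627 + 3031 = 19658)
1/C = 1/19658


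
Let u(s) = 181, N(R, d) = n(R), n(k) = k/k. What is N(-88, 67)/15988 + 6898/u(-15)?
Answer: 110285405/2893828 ≈ 38.111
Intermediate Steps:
n(k) = 1
N(R, d) = 1
N(-88, 67)/15988 + 6898/u(-15) = 1/15988 + 6898/181 = 110285405/2893828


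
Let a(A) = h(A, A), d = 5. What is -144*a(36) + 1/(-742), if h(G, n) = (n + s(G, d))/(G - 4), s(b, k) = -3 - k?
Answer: -93493/742 ≈ -126.00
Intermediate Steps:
h(G, n) = (-8 + n)/(-4 + G) (h(G, n) = (n + (-3 - 1*5))/(G - 4) = (n + (-3 - 5))/(-4 + G) = (n - 8)/(-4 + G) = (-8 + n)/(-4 + G))
a(A) = (-8 + A)/(-4 + A)
-144*a(36) + 1/(-742) = -144*(-8 + 36)/(-4 + 36) + 1/(-742) = -144*28/32 - 1/742 = -9*28/2 - 1/742 = -144*7/8 - 1/742 = -126 - 1/742 = -93493/742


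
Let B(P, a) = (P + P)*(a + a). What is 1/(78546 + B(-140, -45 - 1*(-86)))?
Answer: 1/55586 ≈ 1.7990e-5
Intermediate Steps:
B(P, a) = 4*P*a (B(P, a) = (2*P)*(2*a) = 4*P*a)
1/(78546 + B(-140, -45 - 1*(-86))) = 1/(78546 + 4*(-140)*(-45 - 1*(-86))) = 1/(78546 + 4*(-140)*(-45 + 86)) = 1/(78546 + 4*(-140)*41) = 1/(78546 - 22960) = 1/55586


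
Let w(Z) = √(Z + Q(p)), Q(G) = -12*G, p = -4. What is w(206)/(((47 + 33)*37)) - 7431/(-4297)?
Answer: 7431/4297 + √254/2960 ≈ 1.7347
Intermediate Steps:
w(Z) = √(48 + Z) (w(Z) = √(Z - 12*(-4)) = √(Z + 48) = √(48 + Z))
w(206)/(((47 + 33)*37)) - 7431/(-4297) = √(48 + 206)/(((47 + 33)*37)) - 7431/(-4297) = √254/((80*37)) - 7431*(-1/4297) = √254/2960 + 7431/4297 = 7431/4297 + √254/2960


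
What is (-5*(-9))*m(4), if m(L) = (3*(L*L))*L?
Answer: 8640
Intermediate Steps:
m(L) = 3*L³ (m(L) = (3*L²)*L = 3*L³)
(-5*(-9))*m(4) = (-5*(-9))*(3*4³) = 45*(3*64) = 45*192 = 8640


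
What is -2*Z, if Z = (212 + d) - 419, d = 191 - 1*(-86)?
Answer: -140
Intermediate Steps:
d = 277 (d = 191 + 86 = 277)
Z = 70 (Z = (212 + 277) - 419 = 489 - 419 = 70)
-2*Z = -2*70 = -140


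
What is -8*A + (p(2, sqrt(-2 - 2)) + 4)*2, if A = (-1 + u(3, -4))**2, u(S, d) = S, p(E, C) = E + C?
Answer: -20 + 4*I ≈ -20.0 + 4.0*I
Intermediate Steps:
p(E, C) = C + E
A = 4 (A = (-1 + 3)**2 = 2**2 = 4)
-8*A + (p(2, sqrt(-2 - 2)) + 4)*2 = -8*4 + ((sqrt(-2 - 2) + 2) + 4)*2 = -32 + ((sqrt(-4) + 2) + 4)*2 = -32 + ((2*I + 2) + 4)*2 = -32 + ((2 + 2*I) + 4)*2 = -32 + (6 + 2*I)*2 = -32 + (12 + 4*I) = -20 + 4*I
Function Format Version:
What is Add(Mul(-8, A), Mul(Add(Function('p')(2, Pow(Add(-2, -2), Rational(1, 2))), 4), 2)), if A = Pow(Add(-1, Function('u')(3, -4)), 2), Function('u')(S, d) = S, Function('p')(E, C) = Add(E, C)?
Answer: Add(-20, Mul(4, I)) ≈ Add(-20.000, Mul(4.0000, I))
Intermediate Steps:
Function('p')(E, C) = Add(C, E)
A = 4 (A = Pow(Add(-1, 3), 2) = Pow(2, 2) = 4)
Add(Mul(-8, A), Mul(Add(Function('p')(2, Pow(Add(-2, -2), Rational(1, 2))), 4), 2)) = Add(Mul(-8, 4), Mul(Add(Add(Pow(Add(-2, -2), Rational(1, 2)), 2), 4), 2)) = Add(-32, Mul(Add(Add(Pow(-4, Rational(1, 2)), 2), 4), 2)) = Add(-32, Mul(Add(Add(Mul(2, I), 2), 4), 2)) = Add(-32, Mul(Add(Add(2, Mul(2, I)), 4), 2)) = Add(-32, Mul(Add(6, Mul(2, I)), 2)) = Add(-32, Add(12, Mul(4, I))) = Add(-20, Mul(4, I))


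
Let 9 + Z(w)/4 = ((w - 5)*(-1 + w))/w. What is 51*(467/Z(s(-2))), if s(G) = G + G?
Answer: -7939/27 ≈ -294.04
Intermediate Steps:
s(G) = 2*G
Z(w) = -36 + 4*(-1 + w)*(-5 + w)/w (Z(w) = -36 + 4*(((w - 5)*(-1 + w))/w) = -36 + 4*(((-5 + w)*(-1 + w))/w) = -36 + 4*(((-1 + w)*(-5 + w))/w) = -36 + 4*((-1 + w)*(-5 + w)/w) = -36 + 4*(-1 + w)*(-5 + w)/w)
51*(467/Z(s(-2))) = 51*(467/(-60 + 4*(2*(-2)) + 20/((2*(-2))))) = 51*(467/(-60 + 4*(-4) + 20/(-4))) = 51*(467/(-60 - 16 + 20*(-¼))) = 51*(467/(-60 - 16 - 5)) = 51*(467/(-81)) = 51*(467*(-1/81)) = 51*(-467/81) = -7939/27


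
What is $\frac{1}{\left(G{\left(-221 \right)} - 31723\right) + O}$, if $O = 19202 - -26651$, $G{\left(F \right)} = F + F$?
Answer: $\frac{1}{13688} \approx 7.3057 \cdot 10^{-5}$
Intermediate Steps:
$G{\left(F \right)} = 2 F$
$O = 45853$ ($O = 19202 + 26651 = 45853$)
$\frac{1}{\left(G{\left(-221 \right)} - 31723\right) + O} = \frac{1}{\left(2 \left(-221\right) - 31723\right) + 45853} = \frac{1}{\left(-442 - 31723\right) + 45853} = \frac{1}{-32165 + 45853} = \frac{1}{13688}$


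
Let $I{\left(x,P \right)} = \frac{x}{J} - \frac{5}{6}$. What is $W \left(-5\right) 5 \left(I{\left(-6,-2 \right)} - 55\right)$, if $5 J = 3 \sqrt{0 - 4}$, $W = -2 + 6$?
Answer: $\frac{16750}{3} - 500 i \approx 5583.3 - 500.0 i$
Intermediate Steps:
$W = 4$
$J = \frac{6 i}{5}$ ($J = \frac{3 \sqrt{0 - 4}}{5} = \frac{3 \sqrt{-4}}{5} = \frac{3 \cdot 2 i}{5} = \frac{6 i}{5} \approx 1.2 i$)
$I{\left(x,P \right)} = - \frac{5}{6} - \frac{5 i x}{6}$ ($I{\left(x,P \right)} = \frac{x}{\frac{6}{5} i} - \frac{5}{6} = x \left(- \frac{5 i}{6}\right) - \frac{5}{6} = - \frac{5 i x}{6} - \frac{5}{6} = - \frac{5}{6} - \frac{5 i x}{6}$)
$W \left(-5\right) 5 \left(I{\left(-6,-2 \right)} - 55\right) = 4 \left(-5\right) 5 \left(\left(- \frac{5}{6} - \frac{5}{6} i \left(-6\right)\right) - 55\right) = \left(-20\right) 5 \left(\left(- \frac{5}{6} + 5 i\right) - 55\right) = - 100 \left(- \frac{335}{6} + 5 i\right) = \frac{16750}{3} - 500 i$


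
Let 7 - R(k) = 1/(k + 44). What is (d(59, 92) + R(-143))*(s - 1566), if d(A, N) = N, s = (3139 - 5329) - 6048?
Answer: -32032936/33 ≈ -9.7070e+5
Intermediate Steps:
s = -8238 (s = -2190 - 6048 = -8238)
R(k) = 7 - 1/(44 + k) (R(k) = 7 - 1/(k + 44) = 7 - 1/(44 + k))
(d(59, 92) + R(-143))*(s - 1566) = (92 + (307 + 7*(-143))/(44 - 143))*(-8238 - 1566) = (92 + (307 - 1001)/(-99))*(-9804) = (92 - 1/99*(-694))*(-9804) = (92 + 694/99)*(-9804) = (9802/99)*(-9804) = -32032936/33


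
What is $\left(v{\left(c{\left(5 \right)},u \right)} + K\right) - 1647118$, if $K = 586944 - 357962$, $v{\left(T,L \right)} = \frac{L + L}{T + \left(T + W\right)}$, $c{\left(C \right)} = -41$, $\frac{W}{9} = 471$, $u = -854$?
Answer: $- \frac{5895193060}{4157} \approx -1.4181 \cdot 10^{6}$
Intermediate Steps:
$W = 4239$ ($W = 9 \cdot 471 = 4239$)
$v{\left(T,L \right)} = \frac{2 L}{4239 + 2 T}$ ($v{\left(T,L \right)} = \frac{L + L}{T + \left(T + 4239\right)} = \frac{2 L}{T + \left(4239 + T\right)} = \frac{2 L}{4239 + 2 T}$)
$K = 228982$ ($K = 586944 - 357962 = 228982$)
$\left(v{\left(c{\left(5 \right)},u \right)} + K\right) - 1647118 = \left(2 \left(-854\right) \frac{1}{4239 + 2 \left(-41\right)} + 228982\right) - 1647118 = \left(2 \left(-854\right) \frac{1}{4239 - 82} + 228982\right) - 1647118 = \left(2 \left(-854\right) \frac{1}{4157} + 228982\right) - 1647118 = \left(- \frac{1708}{4157} + 228982\right) - 1647118 = \frac{951876466}{4157} - 1647118 = - \frac{5895193060}{4157}$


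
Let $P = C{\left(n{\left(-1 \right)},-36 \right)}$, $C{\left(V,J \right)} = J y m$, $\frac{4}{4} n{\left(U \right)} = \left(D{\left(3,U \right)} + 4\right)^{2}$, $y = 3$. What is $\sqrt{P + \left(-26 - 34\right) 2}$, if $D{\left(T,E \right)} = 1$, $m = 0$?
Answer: $2 i \sqrt{30} \approx 10.954 i$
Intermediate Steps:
$n{\left(U \right)} = 25$ ($n{\left(U \right)} = \left(1 + 4\right)^{2} = 5^{2} = 25$)
$C{\left(V,J \right)} = 0$ ($C{\left(V,J \right)} = J 3 \cdot 0 = 3 J 0 = 0$)
$P = 0$
$\sqrt{P + \left(-26 - 34\right) 2} = \sqrt{0 + \left(-26 - 34\right) 2} = \sqrt{0 - 120} = \sqrt{-120} = 2 i \sqrt{30}$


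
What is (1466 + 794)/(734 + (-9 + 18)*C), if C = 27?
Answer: 2260/977 ≈ 2.3132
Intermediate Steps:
(1466 + 794)/(734 + (-9 + 18)*C) = (1466 + 794)/(734 + (-9 + 18)*27) = 2260/(734 + 9*27) = 2260/(734 + 243) = 2260/977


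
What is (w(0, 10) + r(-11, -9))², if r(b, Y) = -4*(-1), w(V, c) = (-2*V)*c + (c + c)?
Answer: 576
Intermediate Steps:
w(V, c) = 2*c - 2*V*c (w(V, c) = -2*V*c + 2*c = 2*c - 2*V*c)
r(b, Y) = 4
(w(0, 10) + r(-11, -9))² = (2*10*(1 - 1*0) + 4)² = (2*10*(1 + 0) + 4)² = (2*10*1 + 4)² = (20 + 4)² = 24² = 576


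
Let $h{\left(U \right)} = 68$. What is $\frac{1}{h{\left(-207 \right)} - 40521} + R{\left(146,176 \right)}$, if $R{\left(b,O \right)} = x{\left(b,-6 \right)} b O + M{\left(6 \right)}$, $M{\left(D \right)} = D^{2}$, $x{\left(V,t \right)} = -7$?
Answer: $- \frac{7274905709}{40453} \approx -1.7984 \cdot 10^{5}$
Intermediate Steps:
$R{\left(b,O \right)} = 36 - 7 O b$ ($R{\left(b,O \right)} = - 7 b O + 6^{2} = - 7 O b + 36 = 36 - 7 O b$)
$\frac{1}{h{\left(-207 \right)} - 40521} + R{\left(146,176 \right)} = \frac{1}{68 - 40521} + \left(36 - 1232 \cdot 146\right) = \frac{1}{-40453} + \left(36 - 179872\right) = - \frac{1}{40453} - 179836 = - \frac{7274905709}{40453}$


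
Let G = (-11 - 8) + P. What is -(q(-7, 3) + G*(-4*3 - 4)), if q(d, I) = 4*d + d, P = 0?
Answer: -269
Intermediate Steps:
q(d, I) = 5*d
G = -19 (G = (-11 - 8) + 0 = -19 + 0 = -19)
-(q(-7, 3) + G*(-4*3 - 4)) = -(5*(-7) - 19*(-4*3 - 4)) = -(-35 - 19*(-12 - 4)) = -(-35 - 19*(-16)) = -(-35 + 304) = -1*269 = -269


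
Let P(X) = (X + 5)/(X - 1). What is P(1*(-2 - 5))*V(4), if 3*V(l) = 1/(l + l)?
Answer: 1/96 ≈ 0.010417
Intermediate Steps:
V(l) = 1/(6*l) (V(l) = 1/(3*(l + l)) = 1/(3*((2*l))) = (1/(2*l))/3 = 1/(6*l))
P(X) = (5 + X)/(-1 + X)
P(1*(-2 - 5))*V(4) = ((5 + 1*(-2 - 5))/(-1 + 1*(-2 - 5)))*((1/6)/4) = ((5 + 1*(-7))/(-1 + 1*(-7)))*((1/6)*(1/4)) = ((5 - 7)/(-1 - 7))*(1/24) = (-2/(-8))*(1/24) = -1/8*(-2)*(1/24) = (1/4)*(1/24) = 1/96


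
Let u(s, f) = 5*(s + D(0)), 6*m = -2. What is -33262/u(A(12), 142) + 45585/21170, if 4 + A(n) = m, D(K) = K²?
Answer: 423086529/275210 ≈ 1537.3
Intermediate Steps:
m = -⅓ (m = (⅙)*(-2) = -⅓ ≈ -0.33333)
A(n) = -13/3 (A(n) = -4 - ⅓ = -13/3)
u(s, f) = 5*s (u(s, f) = 5*(s + 0²) = 5*(s + 0) = 5*s)
-33262/u(A(12), 142) + 45585/21170 = -33262/(5*(-13/3)) + 45585/21170 = -33262/(-65/3) + 45585*(1/21170) = -33262*(-3/65) + 9117/4234 = 99786/65 + 9117/4234 = 423086529/275210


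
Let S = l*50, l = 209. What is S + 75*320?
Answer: 34450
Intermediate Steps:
S = 10450 (S = 209*50 = 10450)
S + 75*320 = 10450 + 75*320 = 10450 + 24000 = 34450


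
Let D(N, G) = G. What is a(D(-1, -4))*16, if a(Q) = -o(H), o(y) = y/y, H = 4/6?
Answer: -16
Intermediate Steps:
H = 2/3 (H = 4*(1/6) = 2/3 ≈ 0.66667)
o(y) = 1
a(Q) = -1 (a(Q) = -1*1 = -1)
a(D(-1, -4))*16 = -1*16 = -16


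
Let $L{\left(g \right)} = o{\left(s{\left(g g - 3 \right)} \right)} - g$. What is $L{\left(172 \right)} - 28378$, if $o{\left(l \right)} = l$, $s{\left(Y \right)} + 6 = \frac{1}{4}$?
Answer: $- \frac{114223}{4} \approx -28556.0$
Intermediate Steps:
$s{\left(Y \right)} = - \frac{23}{4}$ ($s{\left(Y \right)} = -6 + \frac{1}{4} = - \frac{23}{4}$)
$L{\left(g \right)} = - \frac{23}{4} - g$
$L{\left(172 \right)} - 28378 = \left(- \frac{23}{4} - 172\right) - 28378 = - \frac{711}{4} - 28378 = - \frac{114223}{4}$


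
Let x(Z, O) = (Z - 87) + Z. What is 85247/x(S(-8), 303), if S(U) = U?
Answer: -85247/103 ≈ -827.64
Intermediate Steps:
x(Z, O) = -87 + 2*Z (x(Z, O) = (-87 + Z) + Z = -87 + 2*Z)
85247/x(S(-8), 303) = 85247/(-87 + 2*(-8)) = 85247/(-87 - 16) = 85247/(-103) = 85247*(-1/103) = -85247/103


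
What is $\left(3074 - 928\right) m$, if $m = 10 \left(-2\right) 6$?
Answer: $-257520$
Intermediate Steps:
$m = -120$ ($m = \left(-20\right) 6 = -120$)
$\left(3074 - 928\right) m = \left(3074 - 928\right) \left(-120\right) = 2146 \left(-120\right) = -257520$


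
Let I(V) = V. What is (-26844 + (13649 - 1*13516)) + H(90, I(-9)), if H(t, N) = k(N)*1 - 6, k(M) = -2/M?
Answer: -240451/9 ≈ -26717.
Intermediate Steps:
H(t, N) = -6 - 2/N (H(t, N) = -2/N*1 - 6 = -2/N - 6 = -6 - 2/N)
(-26844 + (13649 - 1*13516)) + H(90, I(-9)) = (-26844 + (13649 - 1*13516)) + (-6 - 2/(-9)) = (-26844 + (13649 - 13516)) + (-6 - 2*(-⅑)) = (-26844 + 133) + (-6 + 2/9) = -26711 - 52/9 = -240451/9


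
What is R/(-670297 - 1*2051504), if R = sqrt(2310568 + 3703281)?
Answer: -sqrt(6013849)/2721801 ≈ -0.00090099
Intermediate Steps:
R = sqrt(6013849) ≈ 2452.3
R/(-670297 - 1*2051504) = sqrt(6013849)/(-670297 - 1*2051504) = sqrt(6013849)/(-670297 - 2051504) = sqrt(6013849)/(-2721801) = sqrt(6013849)*(-1/2721801) = -sqrt(6013849)/2721801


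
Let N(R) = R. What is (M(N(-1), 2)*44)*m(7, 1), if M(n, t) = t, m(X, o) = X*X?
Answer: 4312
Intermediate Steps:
m(X, o) = X**2
(M(N(-1), 2)*44)*m(7, 1) = (2*44)*7**2 = 88*49 = 4312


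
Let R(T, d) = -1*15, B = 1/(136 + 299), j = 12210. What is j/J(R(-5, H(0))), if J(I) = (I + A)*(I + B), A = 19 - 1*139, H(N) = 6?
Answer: 59015/9786 ≈ 6.0306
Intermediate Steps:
A = -120 (A = 19 - 139 = -120)
B = 1/435 ≈ 0.0022989
R(T, d) = -15
J(I) = (-120 + I)*(1/435 + I) (J(I) = (I - 120)*(I + 1/435) = (-120 + I)*(1/435 + I))
j/J(R(-5, H(0))) = 12210/(-8/29 + (-15)**2 - 52199/435*(-15)) = 12210/(-8/29 + 225 + 52199/29) = 12210/(58716/29) = 12210*(29/58716) = 59015/9786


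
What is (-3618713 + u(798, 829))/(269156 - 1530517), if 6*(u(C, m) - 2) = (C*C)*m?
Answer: -84366375/1261361 ≈ -66.885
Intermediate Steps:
u(C, m) = 2 + m*C²/6 (u(C, m) = 2 + ((C*C)*m)/6 = 2 + (C²*m)/6 = 2 + (m*C²)/6 = 2 + m*C²/6)
(-3618713 + u(798, 829))/(269156 - 1530517) = (-3618713 + (2 + (⅙)*829*798²))/(269156 - 1530517) = (-3618713 + (2 + (⅙)*829*636804))/(-1261361) = (-3618713 + (2 + 87985086))*(-1/1261361) = (-3618713 + 87985088)*(-1/1261361) = 84366375*(-1/1261361) = -84366375/1261361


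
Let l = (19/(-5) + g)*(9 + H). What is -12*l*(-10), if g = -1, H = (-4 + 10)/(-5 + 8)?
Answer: -6336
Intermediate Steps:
H = 2 (H = 6/3 = 6*(⅓) = 2)
l = -264/5 (l = (19/(-5) - 1)*(9 + 2) = (19*(-⅕) - 1)*11 = (-19/5 - 1)*11 = -24/5*11 = -264/5 ≈ -52.800)
-12*l*(-10) = -12*(-264/5)*(-10) = (3168/5)*(-10) = -6336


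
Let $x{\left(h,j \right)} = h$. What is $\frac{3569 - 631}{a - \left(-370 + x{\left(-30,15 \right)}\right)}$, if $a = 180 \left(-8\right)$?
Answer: $- \frac{113}{40} \approx -2.825$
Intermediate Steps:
$a = -1440$
$\frac{3569 - 631}{a - \left(-370 + x{\left(-30,15 \right)}\right)} = \frac{3569 - 631}{-1440 + \left(370 - -30\right)} = \frac{2938}{-1440 + \left(370 + 30\right)} = \frac{2938}{-1440 + 400} = \frac{2938}{-1040} = 2938 \left(- \frac{1}{1040}\right) = - \frac{113}{40}$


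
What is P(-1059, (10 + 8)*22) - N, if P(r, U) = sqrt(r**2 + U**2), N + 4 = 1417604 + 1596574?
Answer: -3014174 + 3*sqrt(142033) ≈ -3.0130e+6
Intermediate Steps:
N = 3014174 (N = -4 + (1417604 + 1596574) = -4 + 3014178 = 3014174)
P(r, U) = sqrt(U**2 + r**2)
P(-1059, (10 + 8)*22) - N = sqrt(((10 + 8)*22)**2 + (-1059)**2) - 1*3014174 = sqrt((18*22)**2 + 1121481) - 3014174 = sqrt(396**2 + 1121481) - 3014174 = sqrt(156816 + 1121481) - 3014174 = sqrt(1278297) - 3014174 = 3*sqrt(142033) - 3014174 = -3014174 + 3*sqrt(142033)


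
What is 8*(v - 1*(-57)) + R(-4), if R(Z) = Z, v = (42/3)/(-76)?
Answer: 8560/19 ≈ 450.53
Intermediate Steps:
v = -7/38 (v = (42*(⅓))*(-1/76) = 14*(-1/76) = -7/38 ≈ -0.18421)
8*(v - 1*(-57)) + R(-4) = 8*(-7/38 - 1*(-57)) - 4 = 8*(-7/38 + 57) - 4 = 8*(2159/38) - 4 = 8636/19 - 4 = 8560/19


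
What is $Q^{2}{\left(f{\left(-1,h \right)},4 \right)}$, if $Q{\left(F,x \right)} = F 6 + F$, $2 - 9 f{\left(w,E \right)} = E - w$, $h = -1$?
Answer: $\frac{196}{81} \approx 2.4198$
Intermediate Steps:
$f{\left(w,E \right)} = \frac{2}{9} - \frac{E}{9} + \frac{w}{9}$ ($f{\left(w,E \right)} = \frac{2}{9} - \frac{E - w}{9} = \frac{2}{9} - \left(- \frac{w}{9} + \frac{E}{9}\right) = \frac{2}{9} - \frac{E}{9} + \frac{w}{9}$)
$Q{\left(F,x \right)} = 7 F$ ($Q{\left(F,x \right)} = 6 F + F = 7 F$)
$Q^{2}{\left(f{\left(-1,h \right)},4 \right)} = \left(7 \left(\frac{2}{9} - - \frac{1}{9} + \frac{1}{9} \left(-1\right)\right)\right)^{2} = \left(7 \left(\frac{2}{9} + \frac{1}{9} - \frac{1}{9}\right)\right)^{2} = \left(7 \cdot \frac{2}{9}\right)^{2} = \left(\frac{14}{9}\right)^{2} = \frac{196}{81}$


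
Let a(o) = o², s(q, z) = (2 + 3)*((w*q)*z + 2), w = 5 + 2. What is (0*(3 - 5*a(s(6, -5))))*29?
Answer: 0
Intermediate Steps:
w = 7
s(q, z) = 10 + 35*q*z (s(q, z) = (2 + 3)*((7*q)*z + 2) = 5*(7*q*z + 2) = 5*(2 + 7*q*z) = 10 + 35*q*z)
(0*(3 - 5*a(s(6, -5))))*29 = (0*(3 - 5*(10 + 35*6*(-5))²))*29 = (0*(3 - 5*(10 - 1050)²))*29 = (0*(3 - 5*(-1040)²))*29 = (0*(3 - 5*1081600))*29 = (0*(3 - 5408000))*29 = (0*(-5407997))*29 = 0*29 = 0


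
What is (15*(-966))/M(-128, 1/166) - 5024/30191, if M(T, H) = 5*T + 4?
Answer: 72378721/3200246 ≈ 22.617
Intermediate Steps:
M(T, H) = 4 + 5*T
(15*(-966))/M(-128, 1/166) - 5024/30191 = (15*(-966))/(4 + 5*(-128)) - 5024/30191 = -14490/(4 - 640) - 5024*1/30191 = -14490/(-636) - 5024/30191 = -14490*(-1/636) - 5024/30191 = 2415/106 - 5024/30191 = 72378721/3200246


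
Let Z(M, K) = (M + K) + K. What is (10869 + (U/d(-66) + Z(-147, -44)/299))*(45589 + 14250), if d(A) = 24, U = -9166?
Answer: 173187115505/276 ≈ 6.2749e+8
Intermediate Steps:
Z(M, K) = M + 2*K (Z(M, K) = (K + M) + K = M + 2*K)
(10869 + (U/d(-66) + Z(-147, -44)/299))*(45589 + 14250) = (10869 + (-9166/24 + (-147 + 2*(-44))/299))*(45589 + 14250) = (10869 + (-9166*1/24 + (-147 - 88)*(1/299)))*59839 = (10869 + (-4583/12 - 235*1/299))*59839 = (10869 + (-4583/12 - 235/299))*59839 = (10869 - 1373137/3588)*59839 = (37624835/3588)*59839 = 173187115505/276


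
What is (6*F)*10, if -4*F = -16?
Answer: 240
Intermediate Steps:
F = 4 (F = -¼*(-16) = 4)
(6*F)*10 = (6*4)*10 = 24*10 = 240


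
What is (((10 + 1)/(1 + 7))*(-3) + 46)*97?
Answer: 32495/8 ≈ 4061.9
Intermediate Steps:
(((10 + 1)/(1 + 7))*(-3) + 46)*97 = ((11/8)*(-3) + 46)*97 = (-33/8 + 46)*97 = (335/8)*97 = 32495/8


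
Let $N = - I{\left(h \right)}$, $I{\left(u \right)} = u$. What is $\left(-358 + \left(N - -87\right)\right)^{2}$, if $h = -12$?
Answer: $67081$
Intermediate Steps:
$N = 12$ ($N = \left(-1\right) \left(-12\right) = 12$)
$\left(-358 + \left(N - -87\right)\right)^{2} = \left(-358 + \left(12 - -87\right)\right)^{2} = \left(-358 + \left(12 + 87\right)\right)^{2} = \left(-358 + 99\right)^{2} = \left(-259\right)^{2} = 67081$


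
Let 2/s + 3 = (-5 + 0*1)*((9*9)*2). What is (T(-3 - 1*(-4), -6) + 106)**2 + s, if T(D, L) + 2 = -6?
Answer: 7808050/813 ≈ 9604.0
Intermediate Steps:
T(D, L) = -8 (T(D, L) = -2 - 6 = -8)
s = -2/813 (s = 2/(-3 + (-5 + 0*1)*((9*9)*2)) = 2/(-3 + (-5 + 0)*(81*2)) = 2/(-3 - 5*162) = 2/(-3 - 810) = 2/(-813) = 2*(-1/813) = -2/813 ≈ -0.0024600)
(T(-3 - 1*(-4), -6) + 106)**2 + s = (-8 + 106)**2 - 2/813 = 98**2 - 2/813 = 9604 - 2/813 = 7808050/813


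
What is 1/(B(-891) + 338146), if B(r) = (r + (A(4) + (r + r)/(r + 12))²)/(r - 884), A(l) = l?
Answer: 152381975/51527428691053 ≈ 2.9573e-6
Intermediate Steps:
B(r) = (r + (4 + 2*r/(12 + r))²)/(-884 + r) (B(r) = (r + (4 + (r + r)/(r + 12))²)/(r - 884) = (r + (4 + (2*r)/(12 + r))²)/(-884 + r) = (r + (4 + 2*r/(12 + r))²)/(-884 + r))
1/(B(-891) + 338146) = 1/((36*(8 - 891)² - 891*(12 - 891)²)/((-884 - 891)*(12 - 891)²) + 338146) = 1/((36*(-883)² - 891*(-879)²)/(-1775*(-879)²) + 338146) = 1/(-1/1775*1/772641*(36*779689 - 891*772641) + 338146) = 1/(-1/1775*1/772641*(28068804 - 688423131) + 338146) = 1/(-1/1775*1/772641*(-660354327) + 338146) = 1/(73372703/152381975 + 338146) = 1/(51527428691053/152381975) = 152381975/51527428691053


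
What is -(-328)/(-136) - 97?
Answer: -1690/17 ≈ -99.412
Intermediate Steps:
-(-328)/(-136) - 97 = -(-328)*(-1)/136 - 97 = -8*41/136 - 97 = -41/17 - 97 = -1690/17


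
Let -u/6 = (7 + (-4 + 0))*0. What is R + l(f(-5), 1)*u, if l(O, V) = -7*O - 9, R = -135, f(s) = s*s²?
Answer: -135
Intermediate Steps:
f(s) = s³
l(O, V) = -9 - 7*O
u = 0 (u = -6*(7 + (-4 + 0))*0 = -6*(7 - 4)*0 = -18*0 = -6*0 = 0)
R + l(f(-5), 1)*u = -135 + (-9 - 7*(-5)³)*0 = -135 + (-9 - 7*(-125))*0 = -135 + (-9 + 875)*0 = -135 + 866*0 = -135 + 0 = -135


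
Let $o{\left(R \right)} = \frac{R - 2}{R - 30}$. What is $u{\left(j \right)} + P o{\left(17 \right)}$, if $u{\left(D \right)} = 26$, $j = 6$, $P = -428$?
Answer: $\frac{6758}{13} \approx 519.85$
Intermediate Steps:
$o{\left(R \right)} = \frac{-2 + R}{-30 + R}$
$u{\left(j \right)} + P o{\left(17 \right)} = 26 - 428 \frac{-2 + 17}{-30 + 17} = 26 - 428 \frac{1}{-13} \cdot 15 = 26 - 428 \left(\left(- \frac{1}{13}\right) 15\right) = 26 - - \frac{6420}{13} = 26 + \frac{6420}{13} = \frac{6758}{13}$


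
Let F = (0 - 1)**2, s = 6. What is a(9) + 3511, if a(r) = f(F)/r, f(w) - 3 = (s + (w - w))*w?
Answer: 3512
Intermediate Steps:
F = 1 (F = (-1)**2 = 1)
f(w) = 3 + 6*w (f(w) = 3 + (6 + (w - w))*w = 3 + (6 + 0)*w = 3 + 6*w)
a(r) = 9/r (a(r) = (3 + 6*1)/r = (3 + 6)/r = 9/r)
a(9) + 3511 = 9/9 + 3511 = 9*(1/9) + 3511 = 1 + 3511 = 3512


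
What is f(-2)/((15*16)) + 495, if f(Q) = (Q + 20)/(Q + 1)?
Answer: 19797/40 ≈ 494.92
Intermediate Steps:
f(Q) = (20 + Q)/(1 + Q)
f(-2)/((15*16)) + 495 = ((20 - 2)/(1 - 2))/((15*16)) + 495 = (18/(-1))/240 + 495 = (-1*18)/240 + 495 = (1/240)*(-18) + 495 = -3/40 + 495 = 19797/40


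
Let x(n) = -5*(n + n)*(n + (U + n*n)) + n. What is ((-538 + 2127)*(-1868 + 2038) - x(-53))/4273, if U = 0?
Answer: -1190497/4273 ≈ -278.61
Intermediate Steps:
x(n) = n - 10*n*(n + n²) (x(n) = -5*(n + n)*(n + (0 + n*n)) + n = -5*2*n*(n + (0 + n²)) + n = -5*2*n*(n + n²) + n = -10*n*(n + n²) + n = n - 10*n*(n + n²))
((-538 + 2127)*(-1868 + 2038) - x(-53))/4273 = ((-538 + 2127)*(-1868 + 2038) - (-53)*(1 - 10*(-53) - 10*(-53)²))/4273 = (1589*170 - (-53)*(1 + 530 - 10*2809))*(1/4273) = (270130 - (-53)*(1 + 530 - 28090))*(1/4273) = (270130 - (-53)*(-27559))*(1/4273) = (270130 - 1*1460627)*(1/4273) = (270130 - 1460627)*(1/4273) = -1190497*1/4273 = -1190497/4273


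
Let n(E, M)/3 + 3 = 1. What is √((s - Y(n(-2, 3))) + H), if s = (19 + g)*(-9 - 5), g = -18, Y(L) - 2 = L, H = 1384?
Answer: √1374 ≈ 37.068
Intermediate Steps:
n(E, M) = -6 (n(E, M) = -9 + 3*1 = -9 + 3 = -6)
Y(L) = 2 + L
s = -14 (s = (19 - 18)*(-9 - 5) = 1*(-14) = -14)
√((s - Y(n(-2, 3))) + H) = √((-14 - (2 - 6)) + 1384) = √((-14 - 1*(-4)) + 1384) = √((-14 + 4) + 1384) = √(-10 + 1384) = √1374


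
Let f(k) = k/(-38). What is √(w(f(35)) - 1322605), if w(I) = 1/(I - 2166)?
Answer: I*√8967750802744679/82343 ≈ 1150.0*I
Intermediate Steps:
f(k) = -k/38 (f(k) = k*(-1/38) = -k/38)
w(I) = 1/(-2166 + I)
√(w(f(35)) - 1322605) = √(1/(-2166 - 1/38*35) - 1322605) = √(1/(-2166 - 35/38) - 1322605) = √(1/(-82343/38) - 1322605) = √(-38/82343 - 1322605) = √(-108907263553/82343) = I*√8967750802744679/82343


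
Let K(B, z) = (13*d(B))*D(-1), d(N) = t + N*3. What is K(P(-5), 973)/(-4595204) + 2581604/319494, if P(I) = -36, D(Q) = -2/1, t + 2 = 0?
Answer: 1482760409297/183517513347 ≈ 8.0797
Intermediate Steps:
t = -2 (t = -2 + 0 = -2)
D(Q) = -2 (D(Q) = -2*1 = -2)
d(N) = -2 + 3*N (d(N) = -2 + N*3 = -2 + 3*N)
K(B, z) = 52 - 78*B (K(B, z) = (13*(-2 + 3*B))*(-2) = (-26 + 39*B)*(-2) = 52 - 78*B)
K(P(-5), 973)/(-4595204) + 2581604/319494 = (52 - 78*(-36))/(-4595204) + 2581604/319494 = (52 + 2808)*(-1/4595204) + 2581604*(1/319494) = 2860*(-1/4595204) + 1290802/159747 = -715/1148801 + 1290802/159747 = 1482760409297/183517513347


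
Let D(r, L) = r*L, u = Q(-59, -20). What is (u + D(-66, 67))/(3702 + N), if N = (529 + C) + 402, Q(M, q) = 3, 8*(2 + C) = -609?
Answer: -35352/36439 ≈ -0.97017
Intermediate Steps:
C = -625/8 (C = -2 + (⅛)*(-609) = -2 - 609/8 = -625/8 ≈ -78.125)
u = 3
N = 6823/8 (N = (529 - 625/8) + 402 = 3607/8 + 402 = 6823/8 ≈ 852.88)
D(r, L) = L*r
(u + D(-66, 67))/(3702 + N) = (3 + 67*(-66))/(3702 + 6823/8) = (3 - 4422)/(36439/8) = -4419*8/36439 = -35352/36439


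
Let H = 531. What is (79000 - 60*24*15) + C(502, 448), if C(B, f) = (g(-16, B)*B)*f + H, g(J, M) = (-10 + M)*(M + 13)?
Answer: 56984206411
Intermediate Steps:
g(J, M) = (-10 + M)*(13 + M)
C(B, f) = 531 + B*f*(-130 + B² + 3*B) (C(B, f) = ((-130 + B² + 3*B)*B)*f + 531 = (B*(-130 + B² + 3*B))*f + 531 = B*f*(-130 + B² + 3*B) + 531 = 531 + B*f*(-130 + B² + 3*B))
(79000 - 60*24*15) + C(502, 448) = (79000 - 60*24*15) + (531 + 502*448*(-130 + 502² + 3*502)) = (79000 - 1440*15) + (531 + 502*448*(-130 + 252004 + 1506)) = (79000 - 21600) + (531 + 502*448*253380) = 57400 + (531 + 56984148480) = 57400 + 56984149011 = 56984206411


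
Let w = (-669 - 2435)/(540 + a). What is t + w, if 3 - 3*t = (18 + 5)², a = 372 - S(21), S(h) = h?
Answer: -159326/891 ≈ -178.82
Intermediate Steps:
a = 351 (a = 372 - 1*21 = 372 - 21 = 351)
t = -526/3 (t = 1 - (18 + 5)²/3 = 1 - ⅓*23² = 1 - ⅓*529 = 1 - 529/3 = -526/3 ≈ -175.33)
w = -3104/891 (w = (-669 - 2435)/(540 + 351) = -3104/891 ≈ -3.4837)
t + w = -526/3 - 3104/891 = -159326/891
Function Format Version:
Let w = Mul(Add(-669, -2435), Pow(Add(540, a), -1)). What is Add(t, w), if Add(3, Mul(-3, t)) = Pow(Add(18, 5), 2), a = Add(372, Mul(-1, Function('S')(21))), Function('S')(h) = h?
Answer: Rational(-159326, 891) ≈ -178.82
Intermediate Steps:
a = 351 (a = Add(372, Mul(-1, 21)) = Add(372, -21) = 351)
t = Rational(-526, 3) (t = Add(1, Mul(Rational(-1, 3), Pow(Add(18, 5), 2))) = Add(1, Mul(Rational(-1, 3), Pow(23, 2))) = Add(1, Mul(Rational(-1, 3), 529)) = Add(1, Rational(-529, 3)) = Rational(-526, 3) ≈ -175.33)
w = Rational(-3104, 891) (w = Mul(Add(-669, -2435), Pow(Add(540, 351), -1)) = Mul(-3104, Pow(891, -1)) = Mul(-3104, Rational(1, 891)) = Rational(-3104, 891) ≈ -3.4837)
Add(t, w) = Add(Rational(-526, 3), Rational(-3104, 891)) = Rational(-159326, 891)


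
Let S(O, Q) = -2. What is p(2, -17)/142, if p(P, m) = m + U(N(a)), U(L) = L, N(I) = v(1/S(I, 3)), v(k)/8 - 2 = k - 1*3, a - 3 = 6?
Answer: -29/142 ≈ -0.20423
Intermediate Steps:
a = 9 (a = 3 + 6 = 9)
v(k) = -8 + 8*k (v(k) = 16 + 8*(k - 1*3) = 16 + 8*(k - 3) = 16 + 8*(-3 + k) = 16 + (-24 + 8*k) = -8 + 8*k)
N(I) = -12 (N(I) = -8 + 8/(-2) = -8 + 8*(-½) = -8 - 4 = -12)
p(P, m) = -12 + m (p(P, m) = m - 12 = -12 + m)
p(2, -17)/142 = (-12 - 17)/142 = -29*1/142 = -29/142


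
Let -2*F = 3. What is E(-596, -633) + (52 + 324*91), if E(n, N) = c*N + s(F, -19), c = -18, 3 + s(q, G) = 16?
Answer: 40943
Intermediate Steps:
F = -3/2 (F = -1/2*3 = -3/2 ≈ -1.5000)
s(q, G) = 13 (s(q, G) = -3 + 16 = 13)
E(n, N) = 13 - 18*N (E(n, N) = -18*N + 13 = 13 - 18*N)
E(-596, -633) + (52 + 324*91) = (13 - 18*(-633)) + (52 + 324*91) = (13 + 11394) + (52 + 29484) = 11407 + 29536 = 40943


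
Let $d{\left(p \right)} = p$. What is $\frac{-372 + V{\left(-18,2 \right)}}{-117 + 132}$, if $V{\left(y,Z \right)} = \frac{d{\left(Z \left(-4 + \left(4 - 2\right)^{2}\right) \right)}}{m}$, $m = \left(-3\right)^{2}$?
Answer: $- \frac{124}{5} \approx -24.8$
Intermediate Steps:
$m = 9$
$V{\left(y,Z \right)} = 0$ ($V{\left(y,Z \right)} = \frac{Z \left(-4 + \left(4 - 2\right)^{2}\right)}{9} = Z \left(-4 + 2^{2}\right) \frac{1}{9} = Z \left(-4 + 4\right) \frac{1}{9} = Z 0 \cdot \frac{1}{9} = 0 \cdot \frac{1}{9} = 0$)
$\frac{-372 + V{\left(-18,2 \right)}}{-117 + 132} = \frac{-372 + 0}{-117 + 132} = - \frac{372}{15} = \left(-372\right) \frac{1}{15} = - \frac{124}{5}$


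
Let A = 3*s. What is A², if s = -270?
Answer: 656100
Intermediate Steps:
A = -810 (A = 3*(-270) = -810)
A² = (-810)² = 656100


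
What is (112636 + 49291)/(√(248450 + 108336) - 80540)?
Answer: -6520800290/3243167407 - 161927*√356786/6486334814 ≈ -2.0255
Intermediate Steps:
(112636 + 49291)/(√(248450 + 108336) - 80540) = 161927/(√356786 - 80540) = 161927/(-80540 + √356786)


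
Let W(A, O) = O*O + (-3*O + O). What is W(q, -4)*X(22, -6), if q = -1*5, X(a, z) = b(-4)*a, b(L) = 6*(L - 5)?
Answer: -28512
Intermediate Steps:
b(L) = -30 + 6*L (b(L) = 6*(-5 + L) = -30 + 6*L)
X(a, z) = -54*a (X(a, z) = (-30 + 6*(-4))*a = (-30 - 24)*a = -54*a)
q = -5
W(A, O) = O² - 2*O
W(q, -4)*X(22, -6) = (-4*(-2 - 4))*(-54*22) = -4*(-6)*(-1188) = 24*(-1188) = -28512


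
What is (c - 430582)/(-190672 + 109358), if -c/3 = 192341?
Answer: 1007605/81314 ≈ 12.392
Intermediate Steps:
c = -577023 (c = -3*192341 = -577023)
(c - 430582)/(-190672 + 109358) = (-577023 - 430582)/(-190672 + 109358) = -1007605/(-81314) = -1007605*(-1/81314) = 1007605/81314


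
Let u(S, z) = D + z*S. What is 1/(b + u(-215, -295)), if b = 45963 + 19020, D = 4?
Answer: 1/128412 ≈ 7.7874e-6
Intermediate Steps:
u(S, z) = 4 + S*z (u(S, z) = 4 + z*S = 4 + S*z)
b = 64983
1/(b + u(-215, -295)) = 1/(64983 + (4 - 215*(-295))) = 1/(64983 + (4 + 63425)) = 1/(64983 + 63429) = 1/128412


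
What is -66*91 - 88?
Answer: -6094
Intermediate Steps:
-66*91 - 88 = -6006 - 88 = -6094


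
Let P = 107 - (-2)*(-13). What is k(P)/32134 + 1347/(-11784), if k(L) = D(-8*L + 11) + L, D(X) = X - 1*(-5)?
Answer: -8296247/63111176 ≈ -0.13145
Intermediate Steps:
D(X) = 5 + X (D(X) = X + 5 = 5 + X)
P = 81 (P = 107 - 1*26 = 107 - 26 = 81)
k(L) = 16 - 7*L (k(L) = (5 + (-8*L + 11)) + L = (5 + (11 - 8*L)) + L = (16 - 8*L) + L = 16 - 7*L)
k(P)/32134 + 1347/(-11784) = (16 - 7*81)/32134 + 1347/(-11784) = (16 - 567)*(1/32134) + 1347*(-1/11784) = -551*1/32134 - 449/3928 = -551/32134 - 449/3928 = -8296247/63111176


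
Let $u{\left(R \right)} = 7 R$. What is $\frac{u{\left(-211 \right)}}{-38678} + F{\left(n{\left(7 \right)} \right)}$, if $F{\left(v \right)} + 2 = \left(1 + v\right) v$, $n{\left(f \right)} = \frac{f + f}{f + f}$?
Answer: $\frac{1477}{38678} \approx 0.038187$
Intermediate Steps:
$n{\left(f \right)} = 1$ ($n{\left(f \right)} = \frac{2 f}{2 f} = 2 f \frac{1}{2 f} = 1$)
$F{\left(v \right)} = -2 + v \left(1 + v\right)$ ($F{\left(v \right)} = -2 + \left(1 + v\right) v = -2 + v \left(1 + v\right)$)
$\frac{u{\left(-211 \right)}}{-38678} + F{\left(n{\left(7 \right)} \right)} = \frac{7 \left(-211\right)}{-38678} + \left(-2 + 1 + 1^{2}\right) = \left(-1477\right) \left(- \frac{1}{38678}\right) + \left(-2 + 1 + 1\right) = \frac{1477}{38678} + 0 = \frac{1477}{38678}$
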